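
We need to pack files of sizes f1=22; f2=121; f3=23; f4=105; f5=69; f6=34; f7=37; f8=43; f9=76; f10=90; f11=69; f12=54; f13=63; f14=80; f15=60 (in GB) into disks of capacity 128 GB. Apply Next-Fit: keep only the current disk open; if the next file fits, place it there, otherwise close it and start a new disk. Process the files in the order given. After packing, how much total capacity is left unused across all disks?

462

Put f1 (22 GB) in disk 1; 106 GB remain.
Put f2 (121 GB) in disk 2; 7 GB remain.
Put f3 (23 GB) in disk 3; 105 GB remain.
Put f4 (105 GB) in disk 3; 0 GB remain.
Put f5 (69 GB) in disk 4; 59 GB remain.
Put f6 (34 GB) in disk 4; 25 GB remain.
Put f7 (37 GB) in disk 5; 91 GB remain.
Put f8 (43 GB) in disk 5; 48 GB remain.
Put f9 (76 GB) in disk 6; 52 GB remain.
Put f10 (90 GB) in disk 7; 38 GB remain.
Put f11 (69 GB) in disk 8; 59 GB remain.
Put f12 (54 GB) in disk 8; 5 GB remain.
Put f13 (63 GB) in disk 9; 65 GB remain.
Put f14 (80 GB) in disk 10; 48 GB remain.
Put f15 (60 GB) in disk 11; 68 GB remain.
11 disks × 128 GB = 1408 GB; used 946 GB; unused 462 GB.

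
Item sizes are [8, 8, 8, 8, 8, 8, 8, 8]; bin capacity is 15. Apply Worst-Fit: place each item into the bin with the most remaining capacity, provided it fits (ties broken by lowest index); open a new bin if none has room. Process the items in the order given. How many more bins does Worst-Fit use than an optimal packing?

Worst-Fit: [8] [8] [8] [8] [8] [8] [8] [8] → 8 bins.
8 items exceed 7.5 (half the capacity), and no two of those can share a bin, so at least 8 bins are needed.
So 8 is already optimal.

0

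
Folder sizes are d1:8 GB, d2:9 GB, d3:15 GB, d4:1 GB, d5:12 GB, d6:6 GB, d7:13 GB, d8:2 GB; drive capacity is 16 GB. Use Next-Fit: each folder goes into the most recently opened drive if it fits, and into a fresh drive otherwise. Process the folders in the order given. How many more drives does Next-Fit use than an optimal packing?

Next-Fit: [8] [9] [15,1] [12] [6] [13,2] → 6 drives.
Total size 66 GB; any packing needs at least ⌈66/16⌉ = 5 drives.
An optimal packing achieves that bound: [15,1] [13,2] [12] [9,6] [8] → 5 drives.
Excess: 6 − 5 = 1.

1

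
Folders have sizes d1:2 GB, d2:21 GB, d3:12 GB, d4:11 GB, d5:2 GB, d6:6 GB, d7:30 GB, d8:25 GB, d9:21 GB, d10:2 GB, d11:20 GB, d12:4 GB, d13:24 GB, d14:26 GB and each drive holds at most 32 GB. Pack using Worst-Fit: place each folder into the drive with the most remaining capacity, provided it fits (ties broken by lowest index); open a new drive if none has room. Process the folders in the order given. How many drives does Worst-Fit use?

Put d1 (2 GB) in drive 1; 30 GB remain.
Put d2 (21 GB) in drive 1; 9 GB remain.
Put d3 (12 GB) in drive 2; 20 GB remain.
Put d4 (11 GB) in drive 2; 9 GB remain.
Put d5 (2 GB) in drive 1; 7 GB remain.
Put d6 (6 GB) in drive 2; 3 GB remain.
Put d7 (30 GB) in drive 3; 2 GB remain.
Put d8 (25 GB) in drive 4; 7 GB remain.
Put d9 (21 GB) in drive 5; 11 GB remain.
Put d10 (2 GB) in drive 5; 9 GB remain.
Put d11 (20 GB) in drive 6; 12 GB remain.
Put d12 (4 GB) in drive 6; 8 GB remain.
Put d13 (24 GB) in drive 7; 8 GB remain.
Put d14 (26 GB) in drive 8; 6 GB remain.
Final drives: [2,21,2] [12,11,6] [30] [25] [21,2] [20,4] [24] [26].

8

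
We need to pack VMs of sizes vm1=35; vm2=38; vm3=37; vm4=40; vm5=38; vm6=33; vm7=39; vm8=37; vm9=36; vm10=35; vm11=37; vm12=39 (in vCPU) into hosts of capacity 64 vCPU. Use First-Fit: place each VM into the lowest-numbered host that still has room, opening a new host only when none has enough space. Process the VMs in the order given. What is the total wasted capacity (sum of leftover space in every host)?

324

vm1 (35 vCPU) → host 1 (remaining 29 vCPU)
vm2 (38 vCPU) → host 2 (remaining 26 vCPU)
vm3 (37 vCPU) → host 3 (remaining 27 vCPU)
vm4 (40 vCPU) → host 4 (remaining 24 vCPU)
vm5 (38 vCPU) → host 5 (remaining 26 vCPU)
vm6 (33 vCPU) → host 6 (remaining 31 vCPU)
vm7 (39 vCPU) → host 7 (remaining 25 vCPU)
vm8 (37 vCPU) → host 8 (remaining 27 vCPU)
vm9 (36 vCPU) → host 9 (remaining 28 vCPU)
vm10 (35 vCPU) → host 10 (remaining 29 vCPU)
vm11 (37 vCPU) → host 11 (remaining 27 vCPU)
vm12 (39 vCPU) → host 12 (remaining 25 vCPU)
12 hosts × 64 vCPU = 768 vCPU; used 444 vCPU; unused 324 vCPU.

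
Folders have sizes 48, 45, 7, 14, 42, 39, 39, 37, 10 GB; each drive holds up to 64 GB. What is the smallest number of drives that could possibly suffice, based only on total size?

Total size = 48 + 45 + 7 + 14 + 42 + 39 + 39 + 37 + 10 = 281 GB.
⌈281 / 64⌉ = 5.

5 drives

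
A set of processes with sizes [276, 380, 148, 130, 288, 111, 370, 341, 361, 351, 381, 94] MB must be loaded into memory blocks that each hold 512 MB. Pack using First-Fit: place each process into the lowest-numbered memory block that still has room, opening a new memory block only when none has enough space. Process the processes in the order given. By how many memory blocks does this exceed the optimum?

0

First-Fit: [276,148] [380,130] [288,111,94] [370] [341] [361] [351] [381] → 8 memory blocks.
8 processes exceed 256 MB (half the capacity), and no two of those can share a memory block, so at least 8 memory blocks are needed.
So 8 is already optimal.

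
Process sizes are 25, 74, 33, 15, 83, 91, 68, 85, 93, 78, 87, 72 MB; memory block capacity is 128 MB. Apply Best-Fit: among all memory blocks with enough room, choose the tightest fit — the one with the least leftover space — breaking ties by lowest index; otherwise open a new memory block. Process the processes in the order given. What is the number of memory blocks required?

25 MB → memory block 1 (remaining 103 MB)
74 MB → memory block 1 (remaining 29 MB)
33 MB → memory block 2 (remaining 95 MB)
15 MB → memory block 1 (remaining 14 MB)
83 MB → memory block 2 (remaining 12 MB)
91 MB → memory block 3 (remaining 37 MB)
68 MB → memory block 4 (remaining 60 MB)
85 MB → memory block 5 (remaining 43 MB)
93 MB → memory block 6 (remaining 35 MB)
78 MB → memory block 7 (remaining 50 MB)
87 MB → memory block 8 (remaining 41 MB)
72 MB → memory block 9 (remaining 56 MB)
Final memory blocks: [25,74,15] [33,83] [91] [68] [85] [93] [78] [87] [72].

9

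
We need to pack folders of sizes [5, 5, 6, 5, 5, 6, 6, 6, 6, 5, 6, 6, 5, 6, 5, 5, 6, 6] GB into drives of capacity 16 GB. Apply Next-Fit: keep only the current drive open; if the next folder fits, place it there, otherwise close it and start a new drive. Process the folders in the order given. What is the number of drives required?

drive 1: place 5 GB, 11 GB left
drive 1: place 5 GB, 6 GB left
drive 1: place 6 GB, 0 GB left
drive 2: place 5 GB, 11 GB left
drive 2: place 5 GB, 6 GB left
drive 2: place 6 GB, 0 GB left
drive 3: place 6 GB, 10 GB left
drive 3: place 6 GB, 4 GB left
drive 4: place 6 GB, 10 GB left
drive 4: place 5 GB, 5 GB left
drive 5: place 6 GB, 10 GB left
drive 5: place 6 GB, 4 GB left
drive 6: place 5 GB, 11 GB left
drive 6: place 6 GB, 5 GB left
drive 6: place 5 GB, 0 GB left
drive 7: place 5 GB, 11 GB left
drive 7: place 6 GB, 5 GB left
drive 8: place 6 GB, 10 GB left

8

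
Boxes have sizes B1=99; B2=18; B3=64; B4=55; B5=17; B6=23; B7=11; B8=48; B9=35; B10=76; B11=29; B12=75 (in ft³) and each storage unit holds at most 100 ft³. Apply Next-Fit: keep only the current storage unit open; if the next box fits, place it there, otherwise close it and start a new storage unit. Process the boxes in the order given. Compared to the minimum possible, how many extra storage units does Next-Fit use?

Next-Fit: [99] [18,64] [55,17,23] [11,48,35] [76] [29] [75] → 7 storage units.
Total size 550 ft³; any packing needs at least ⌈550/100⌉ = 6 storage units.
An optimal packing achieves that bound: [99] [76,23] [75,18] [64,35] [55,29,11] [48,17] → 6 storage units.
Excess: 7 − 6 = 1.

1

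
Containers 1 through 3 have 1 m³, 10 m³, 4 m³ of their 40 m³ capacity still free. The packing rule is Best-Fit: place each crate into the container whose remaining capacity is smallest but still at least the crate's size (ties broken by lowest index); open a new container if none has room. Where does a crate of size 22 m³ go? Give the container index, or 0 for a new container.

No container has ≥ 22 m³ free, so a new container is opened.

0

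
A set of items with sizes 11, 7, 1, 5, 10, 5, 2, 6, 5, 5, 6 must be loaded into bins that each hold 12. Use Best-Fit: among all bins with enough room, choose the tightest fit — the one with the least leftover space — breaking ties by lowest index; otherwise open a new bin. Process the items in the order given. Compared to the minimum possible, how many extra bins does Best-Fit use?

0

Best-Fit: [11,1] [7,5] [10,2] [5,6] [5,5] [6] → 6 bins.
Total size 63; any packing needs at least ⌈63/12⌉ = 6 bins.
So 6 is already optimal.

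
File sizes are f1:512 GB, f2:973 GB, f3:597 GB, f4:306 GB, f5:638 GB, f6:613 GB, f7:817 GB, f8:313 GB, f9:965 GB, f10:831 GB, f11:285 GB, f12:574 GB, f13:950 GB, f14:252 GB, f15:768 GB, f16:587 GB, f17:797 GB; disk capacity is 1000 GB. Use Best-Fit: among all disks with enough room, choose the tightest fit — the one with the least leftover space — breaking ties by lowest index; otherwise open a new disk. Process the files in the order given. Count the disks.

13 disks

f1 (512 GB) → disk 1 (remaining 488 GB)
f2 (973 GB) → disk 2 (remaining 27 GB)
f3 (597 GB) → disk 3 (remaining 403 GB)
f4 (306 GB) → disk 3 (remaining 97 GB)
f5 (638 GB) → disk 4 (remaining 362 GB)
f6 (613 GB) → disk 5 (remaining 387 GB)
f7 (817 GB) → disk 6 (remaining 183 GB)
f8 (313 GB) → disk 4 (remaining 49 GB)
f9 (965 GB) → disk 7 (remaining 35 GB)
f10 (831 GB) → disk 8 (remaining 169 GB)
f11 (285 GB) → disk 5 (remaining 102 GB)
f12 (574 GB) → disk 9 (remaining 426 GB)
f13 (950 GB) → disk 10 (remaining 50 GB)
f14 (252 GB) → disk 9 (remaining 174 GB)
f15 (768 GB) → disk 11 (remaining 232 GB)
f16 (587 GB) → disk 12 (remaining 413 GB)
f17 (797 GB) → disk 13 (remaining 203 GB)
Final disks: [512] [973] [597,306] [638,313] [613,285] [817] [965] [831] [574,252] [950] [768] [587] [797].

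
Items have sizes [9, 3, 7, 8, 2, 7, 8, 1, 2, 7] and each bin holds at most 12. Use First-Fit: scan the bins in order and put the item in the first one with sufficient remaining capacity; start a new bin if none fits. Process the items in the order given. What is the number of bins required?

6

Put 9 in bin 1; 3 remain.
Put 3 in bin 1; 0 remain.
Put 7 in bin 2; 5 remain.
Put 8 in bin 3; 4 remain.
Put 2 in bin 2; 3 remain.
Put 7 in bin 4; 5 remain.
Put 8 in bin 5; 4 remain.
Put 1 in bin 2; 2 remain.
Put 2 in bin 2; 0 remain.
Put 7 in bin 6; 5 remain.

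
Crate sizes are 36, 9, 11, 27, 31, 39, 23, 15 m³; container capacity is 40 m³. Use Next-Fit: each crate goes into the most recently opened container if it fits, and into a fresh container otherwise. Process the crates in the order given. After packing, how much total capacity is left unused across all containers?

Put 36 m³ in container 1; 4 m³ remain.
Put 9 m³ in container 2; 31 m³ remain.
Put 11 m³ in container 2; 20 m³ remain.
Put 27 m³ in container 3; 13 m³ remain.
Put 31 m³ in container 4; 9 m³ remain.
Put 39 m³ in container 5; 1 m³ remain.
Put 23 m³ in container 6; 17 m³ remain.
Put 15 m³ in container 6; 2 m³ remain.
6 containers × 40 m³ = 240 m³; used 191 m³; unused 49 m³.

49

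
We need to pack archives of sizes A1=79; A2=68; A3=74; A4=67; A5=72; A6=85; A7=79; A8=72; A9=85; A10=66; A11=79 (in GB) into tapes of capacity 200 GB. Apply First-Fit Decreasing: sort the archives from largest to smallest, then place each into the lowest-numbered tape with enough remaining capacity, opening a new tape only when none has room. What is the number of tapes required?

6

Sorted descending: 85, 85, 79, 79, 79, 74, 72, 72, 68, 67, 66.
85 GB → tape 1 (remaining 115 GB)
85 GB → tape 1 (remaining 30 GB)
79 GB → tape 2 (remaining 121 GB)
79 GB → tape 2 (remaining 42 GB)
79 GB → tape 3 (remaining 121 GB)
74 GB → tape 3 (remaining 47 GB)
72 GB → tape 4 (remaining 128 GB)
72 GB → tape 4 (remaining 56 GB)
68 GB → tape 5 (remaining 132 GB)
67 GB → tape 5 (remaining 65 GB)
66 GB → tape 6 (remaining 134 GB)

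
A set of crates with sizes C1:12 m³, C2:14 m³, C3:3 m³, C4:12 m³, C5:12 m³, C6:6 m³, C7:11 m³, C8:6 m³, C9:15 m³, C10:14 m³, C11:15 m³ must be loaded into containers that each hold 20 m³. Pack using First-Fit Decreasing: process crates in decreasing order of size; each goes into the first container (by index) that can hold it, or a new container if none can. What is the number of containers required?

Sorted descending: 15, 15, 14, 14, 12, 12, 12, 11, 6, 6, 3.
15 m³ → container 1 (remaining 5 m³)
15 m³ → container 2 (remaining 5 m³)
14 m³ → container 3 (remaining 6 m³)
14 m³ → container 4 (remaining 6 m³)
12 m³ → container 5 (remaining 8 m³)
12 m³ → container 6 (remaining 8 m³)
12 m³ → container 7 (remaining 8 m³)
11 m³ → container 8 (remaining 9 m³)
6 m³ → container 3 (remaining 0 m³)
6 m³ → container 4 (remaining 0 m³)
3 m³ → container 1 (remaining 2 m³)
Final containers: [15,3] [15] [14,6] [14,6] [12] [12] [12] [11].

8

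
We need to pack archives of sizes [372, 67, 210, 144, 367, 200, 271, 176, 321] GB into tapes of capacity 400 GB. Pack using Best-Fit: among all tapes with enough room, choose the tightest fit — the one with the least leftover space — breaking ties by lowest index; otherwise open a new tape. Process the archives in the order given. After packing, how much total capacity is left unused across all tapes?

672

tape 1: place 372 GB, 28 GB left
tape 2: place 67 GB, 333 GB left
tape 2: place 210 GB, 123 GB left
tape 3: place 144 GB, 256 GB left
tape 4: place 367 GB, 33 GB left
tape 3: place 200 GB, 56 GB left
tape 5: place 271 GB, 129 GB left
tape 6: place 176 GB, 224 GB left
tape 7: place 321 GB, 79 GB left
7 tapes × 400 GB = 2800 GB; used 2128 GB; unused 672 GB.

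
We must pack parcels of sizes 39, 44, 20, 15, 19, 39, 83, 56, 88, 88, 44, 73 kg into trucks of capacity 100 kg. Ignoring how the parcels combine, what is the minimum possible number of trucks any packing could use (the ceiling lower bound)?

Total size = 39 + 44 + 20 + 15 + 19 + 39 + 83 + 56 + 88 + 88 + 44 + 73 = 608 kg.
⌈608 / 100⌉ = 7.

7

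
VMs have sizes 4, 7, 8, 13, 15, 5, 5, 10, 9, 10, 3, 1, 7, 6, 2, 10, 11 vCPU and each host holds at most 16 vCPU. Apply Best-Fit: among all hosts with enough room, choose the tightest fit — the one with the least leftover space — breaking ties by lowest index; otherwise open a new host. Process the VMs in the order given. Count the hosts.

9

Put 4 vCPU in host 1; 12 vCPU remain.
Put 7 vCPU in host 1; 5 vCPU remain.
Put 8 vCPU in host 2; 8 vCPU remain.
Put 13 vCPU in host 3; 3 vCPU remain.
Put 15 vCPU in host 4; 1 vCPU remain.
Put 5 vCPU in host 1; 0 vCPU remain.
Put 5 vCPU in host 2; 3 vCPU remain.
Put 10 vCPU in host 5; 6 vCPU remain.
Put 9 vCPU in host 6; 7 vCPU remain.
Put 10 vCPU in host 7; 6 vCPU remain.
Put 3 vCPU in host 2; 0 vCPU remain.
Put 1 vCPU in host 4; 0 vCPU remain.
Put 7 vCPU in host 6; 0 vCPU remain.
Put 6 vCPU in host 5; 0 vCPU remain.
Put 2 vCPU in host 3; 1 vCPU remain.
Put 10 vCPU in host 8; 6 vCPU remain.
Put 11 vCPU in host 9; 5 vCPU remain.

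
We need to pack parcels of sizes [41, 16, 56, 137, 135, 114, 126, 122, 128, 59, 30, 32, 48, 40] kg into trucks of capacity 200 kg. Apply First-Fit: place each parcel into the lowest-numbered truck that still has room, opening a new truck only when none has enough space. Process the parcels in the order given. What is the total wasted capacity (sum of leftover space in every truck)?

truck 1: place 41 kg, 159 kg left
truck 1: place 16 kg, 143 kg left
truck 1: place 56 kg, 87 kg left
truck 2: place 137 kg, 63 kg left
truck 3: place 135 kg, 65 kg left
truck 4: place 114 kg, 86 kg left
truck 5: place 126 kg, 74 kg left
truck 6: place 122 kg, 78 kg left
truck 7: place 128 kg, 72 kg left
truck 1: place 59 kg, 28 kg left
truck 2: place 30 kg, 33 kg left
truck 2: place 32 kg, 1 kg left
truck 3: place 48 kg, 17 kg left
truck 4: place 40 kg, 46 kg left
7 trucks × 200 kg = 1400 kg; used 1084 kg; unused 316 kg.

316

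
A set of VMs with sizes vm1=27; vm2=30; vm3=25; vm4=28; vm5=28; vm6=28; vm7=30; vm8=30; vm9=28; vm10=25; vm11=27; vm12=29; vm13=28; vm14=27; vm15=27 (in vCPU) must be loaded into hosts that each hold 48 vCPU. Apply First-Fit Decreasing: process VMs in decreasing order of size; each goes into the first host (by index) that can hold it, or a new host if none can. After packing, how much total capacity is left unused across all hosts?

Sorted descending: 30, 30, 30, 29, 28, 28, 28, 28, 28, 27, 27, 27, 27, 25, 25.
30 vCPU → host 1 (remaining 18 vCPU)
30 vCPU → host 2 (remaining 18 vCPU)
30 vCPU → host 3 (remaining 18 vCPU)
29 vCPU → host 4 (remaining 19 vCPU)
28 vCPU → host 5 (remaining 20 vCPU)
28 vCPU → host 6 (remaining 20 vCPU)
28 vCPU → host 7 (remaining 20 vCPU)
28 vCPU → host 8 (remaining 20 vCPU)
28 vCPU → host 9 (remaining 20 vCPU)
27 vCPU → host 10 (remaining 21 vCPU)
27 vCPU → host 11 (remaining 21 vCPU)
27 vCPU → host 12 (remaining 21 vCPU)
27 vCPU → host 13 (remaining 21 vCPU)
25 vCPU → host 14 (remaining 23 vCPU)
25 vCPU → host 15 (remaining 23 vCPU)
15 hosts × 48 vCPU = 720 vCPU; used 417 vCPU; unused 303 vCPU.

303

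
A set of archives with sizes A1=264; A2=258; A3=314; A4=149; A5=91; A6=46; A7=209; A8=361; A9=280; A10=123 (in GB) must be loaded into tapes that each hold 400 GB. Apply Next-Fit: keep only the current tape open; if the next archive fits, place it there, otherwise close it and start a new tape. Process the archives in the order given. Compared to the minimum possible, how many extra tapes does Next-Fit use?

2

Next-Fit: [264] [258] [314] [149,91,46] [209] [361] [280] [123] → 8 tapes.
Total size 2095 GB; any packing needs at least ⌈2095/400⌉ = 6 tapes.
An optimal packing achieves that bound: [361] [314,46] [280,91] [264,123] [258] [209,149] → 6 tapes.
Excess: 8 − 6 = 2.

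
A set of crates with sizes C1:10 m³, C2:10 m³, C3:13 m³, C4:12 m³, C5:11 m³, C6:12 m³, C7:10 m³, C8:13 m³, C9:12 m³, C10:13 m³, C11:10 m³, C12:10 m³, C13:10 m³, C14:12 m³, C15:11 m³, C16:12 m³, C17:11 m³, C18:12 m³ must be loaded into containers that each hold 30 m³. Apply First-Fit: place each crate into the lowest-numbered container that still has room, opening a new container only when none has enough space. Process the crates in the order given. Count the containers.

Put C1 (10 m³) in container 1; 20 m³ remain.
Put C2 (10 m³) in container 1; 10 m³ remain.
Put C3 (13 m³) in container 2; 17 m³ remain.
Put C4 (12 m³) in container 2; 5 m³ remain.
Put C5 (11 m³) in container 3; 19 m³ remain.
Put C6 (12 m³) in container 3; 7 m³ remain.
Put C7 (10 m³) in container 1; 0 m³ remain.
Put C8 (13 m³) in container 4; 17 m³ remain.
Put C9 (12 m³) in container 4; 5 m³ remain.
Put C10 (13 m³) in container 5; 17 m³ remain.
Put C11 (10 m³) in container 5; 7 m³ remain.
Put C12 (10 m³) in container 6; 20 m³ remain.
Put C13 (10 m³) in container 6; 10 m³ remain.
Put C14 (12 m³) in container 7; 18 m³ remain.
Put C15 (11 m³) in container 7; 7 m³ remain.
Put C16 (12 m³) in container 8; 18 m³ remain.
Put C17 (11 m³) in container 8; 7 m³ remain.
Put C18 (12 m³) in container 9; 18 m³ remain.
Final containers: [10,10,10] [13,12] [11,12] [13,12] [13,10] [10,10] [12,11] [12,11] [12].

9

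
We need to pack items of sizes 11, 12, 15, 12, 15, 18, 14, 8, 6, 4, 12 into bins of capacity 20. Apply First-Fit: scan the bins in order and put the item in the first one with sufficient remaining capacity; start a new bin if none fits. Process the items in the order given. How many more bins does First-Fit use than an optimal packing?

First-Fit: [11,8] [12,6] [15,4] [12] [15] [18] [14] [12] → 8 bins.
8 items exceed 10 (half the capacity), and no two of those can share a bin, so at least 8 bins are needed.
So 8 is already optimal.

0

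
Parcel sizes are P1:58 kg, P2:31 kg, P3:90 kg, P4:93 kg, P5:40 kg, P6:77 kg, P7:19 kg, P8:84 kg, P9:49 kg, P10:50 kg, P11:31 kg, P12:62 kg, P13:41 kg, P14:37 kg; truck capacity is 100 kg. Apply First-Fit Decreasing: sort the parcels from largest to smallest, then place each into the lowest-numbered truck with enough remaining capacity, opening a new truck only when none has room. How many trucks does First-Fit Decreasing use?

Sorted descending: 93, 90, 84, 77, 62, 58, 50, 49, 41, 40, 37, 31, 31, 19.
truck 1: place 93 kg, 7 kg left
truck 2: place 90 kg, 10 kg left
truck 3: place 84 kg, 16 kg left
truck 4: place 77 kg, 23 kg left
truck 5: place 62 kg, 38 kg left
truck 6: place 58 kg, 42 kg left
truck 7: place 50 kg, 50 kg left
truck 7: place 49 kg, 1 kg left
truck 6: place 41 kg, 1 kg left
truck 8: place 40 kg, 60 kg left
truck 5: place 37 kg, 1 kg left
truck 8: place 31 kg, 29 kg left
truck 9: place 31 kg, 69 kg left
truck 4: place 19 kg, 4 kg left
Final trucks: [93] [90] [84] [77,19] [62,37] [58,41] [50,49] [40,31] [31].

9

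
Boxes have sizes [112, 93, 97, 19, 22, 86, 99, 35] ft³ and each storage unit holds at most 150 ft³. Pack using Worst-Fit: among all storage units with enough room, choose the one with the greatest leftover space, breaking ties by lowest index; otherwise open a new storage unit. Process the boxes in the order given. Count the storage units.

Put 112 ft³ in storage unit 1; 38 ft³ remain.
Put 93 ft³ in storage unit 2; 57 ft³ remain.
Put 97 ft³ in storage unit 3; 53 ft³ remain.
Put 19 ft³ in storage unit 2; 38 ft³ remain.
Put 22 ft³ in storage unit 3; 31 ft³ remain.
Put 86 ft³ in storage unit 4; 64 ft³ remain.
Put 99 ft³ in storage unit 5; 51 ft³ remain.
Put 35 ft³ in storage unit 4; 29 ft³ remain.
Final storage units: [112] [93,19] [97,22] [86,35] [99].

5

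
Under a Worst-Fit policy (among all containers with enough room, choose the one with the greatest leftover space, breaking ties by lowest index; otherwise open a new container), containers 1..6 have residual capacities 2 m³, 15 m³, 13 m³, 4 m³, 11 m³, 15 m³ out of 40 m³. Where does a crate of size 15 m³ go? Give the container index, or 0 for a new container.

Containers with room: container 2 (15 m³), container 6 (15 m³).
Most room is container 2 with 15 m³ free.

2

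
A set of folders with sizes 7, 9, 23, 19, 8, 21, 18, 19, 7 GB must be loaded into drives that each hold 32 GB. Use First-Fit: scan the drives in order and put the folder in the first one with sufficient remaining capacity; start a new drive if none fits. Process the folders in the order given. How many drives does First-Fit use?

Put 7 GB in drive 1; 25 GB remain.
Put 9 GB in drive 1; 16 GB remain.
Put 23 GB in drive 2; 9 GB remain.
Put 19 GB in drive 3; 13 GB remain.
Put 8 GB in drive 1; 8 GB remain.
Put 21 GB in drive 4; 11 GB remain.
Put 18 GB in drive 5; 14 GB remain.
Put 19 GB in drive 6; 13 GB remain.
Put 7 GB in drive 1; 1 GB remain.
Final drives: [7,9,8,7] [23] [19] [21] [18] [19].

6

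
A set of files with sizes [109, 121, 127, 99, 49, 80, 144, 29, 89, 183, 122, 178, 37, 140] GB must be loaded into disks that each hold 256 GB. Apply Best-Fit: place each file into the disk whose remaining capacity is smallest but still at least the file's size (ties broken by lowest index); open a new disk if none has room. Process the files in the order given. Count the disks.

disk 1: place 109 GB, 147 GB left
disk 1: place 121 GB, 26 GB left
disk 2: place 127 GB, 129 GB left
disk 2: place 99 GB, 30 GB left
disk 3: place 49 GB, 207 GB left
disk 3: place 80 GB, 127 GB left
disk 4: place 144 GB, 112 GB left
disk 2: place 29 GB, 1 GB left
disk 4: place 89 GB, 23 GB left
disk 5: place 183 GB, 73 GB left
disk 3: place 122 GB, 5 GB left
disk 6: place 178 GB, 78 GB left
disk 5: place 37 GB, 36 GB left
disk 7: place 140 GB, 116 GB left
Final disks: [109,121] [127,99,29] [49,80,122] [144,89] [183,37] [178] [140].

7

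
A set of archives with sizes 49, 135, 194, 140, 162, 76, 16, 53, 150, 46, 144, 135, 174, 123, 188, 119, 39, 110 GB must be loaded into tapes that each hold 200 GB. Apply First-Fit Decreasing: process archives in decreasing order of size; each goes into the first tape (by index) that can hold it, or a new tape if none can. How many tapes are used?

Sorted descending: 194, 188, 174, 162, 150, 144, 140, 135, 135, 123, 119, 110, 76, 53, 49, 46, 39, 16.
Put 194 GB in tape 1; 6 GB remain.
Put 188 GB in tape 2; 12 GB remain.
Put 174 GB in tape 3; 26 GB remain.
Put 162 GB in tape 4; 38 GB remain.
Put 150 GB in tape 5; 50 GB remain.
Put 144 GB in tape 6; 56 GB remain.
Put 140 GB in tape 7; 60 GB remain.
Put 135 GB in tape 8; 65 GB remain.
Put 135 GB in tape 9; 65 GB remain.
Put 123 GB in tape 10; 77 GB remain.
Put 119 GB in tape 11; 81 GB remain.
Put 110 GB in tape 12; 90 GB remain.
Put 76 GB in tape 10; 1 GB remain.
Put 53 GB in tape 6; 3 GB remain.
Put 49 GB in tape 5; 1 GB remain.
Put 46 GB in tape 7; 14 GB remain.
Put 39 GB in tape 8; 26 GB remain.
Put 16 GB in tape 3; 10 GB remain.

12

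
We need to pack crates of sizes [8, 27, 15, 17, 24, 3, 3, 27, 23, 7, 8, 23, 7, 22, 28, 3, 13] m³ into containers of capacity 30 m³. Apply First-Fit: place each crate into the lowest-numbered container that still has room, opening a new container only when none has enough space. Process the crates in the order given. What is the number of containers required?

10

container 1: place 8 m³, 22 m³ left
container 2: place 27 m³, 3 m³ left
container 1: place 15 m³, 7 m³ left
container 3: place 17 m³, 13 m³ left
container 4: place 24 m³, 6 m³ left
container 1: place 3 m³, 4 m³ left
container 1: place 3 m³, 1 m³ left
container 5: place 27 m³, 3 m³ left
container 6: place 23 m³, 7 m³ left
container 3: place 7 m³, 6 m³ left
container 7: place 8 m³, 22 m³ left
container 8: place 23 m³, 7 m³ left
container 6: place 7 m³, 0 m³ left
container 7: place 22 m³, 0 m³ left
container 9: place 28 m³, 2 m³ left
container 2: place 3 m³, 0 m³ left
container 10: place 13 m³, 17 m³ left
Final containers: [8,15,3,3] [27,3] [17,7] [24] [27] [23,7] [8,22] [23] [28] [13].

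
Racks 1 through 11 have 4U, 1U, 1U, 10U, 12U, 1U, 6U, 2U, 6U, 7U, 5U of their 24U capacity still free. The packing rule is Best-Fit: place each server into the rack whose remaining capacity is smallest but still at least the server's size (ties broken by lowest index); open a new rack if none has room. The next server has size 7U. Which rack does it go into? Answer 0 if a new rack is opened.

10

Racks with room: rack 4 (10U), rack 5 (12U), rack 10 (7U).
Tightest fit is rack 10 with 7U free.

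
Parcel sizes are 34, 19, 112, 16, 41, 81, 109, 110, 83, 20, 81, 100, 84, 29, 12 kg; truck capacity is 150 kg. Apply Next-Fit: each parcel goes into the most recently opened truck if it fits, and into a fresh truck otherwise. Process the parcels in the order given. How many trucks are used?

34 kg → truck 1 (remaining 116 kg)
19 kg → truck 1 (remaining 97 kg)
112 kg → truck 2 (remaining 38 kg)
16 kg → truck 2 (remaining 22 kg)
41 kg → truck 3 (remaining 109 kg)
81 kg → truck 3 (remaining 28 kg)
109 kg → truck 4 (remaining 41 kg)
110 kg → truck 5 (remaining 40 kg)
83 kg → truck 6 (remaining 67 kg)
20 kg → truck 6 (remaining 47 kg)
81 kg → truck 7 (remaining 69 kg)
100 kg → truck 8 (remaining 50 kg)
84 kg → truck 9 (remaining 66 kg)
29 kg → truck 9 (remaining 37 kg)
12 kg → truck 9 (remaining 25 kg)

9 trucks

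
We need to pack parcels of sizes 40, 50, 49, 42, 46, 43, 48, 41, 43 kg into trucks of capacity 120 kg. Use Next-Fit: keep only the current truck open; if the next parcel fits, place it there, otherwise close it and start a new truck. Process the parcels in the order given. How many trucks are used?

5 trucks

Put 40 kg in truck 1; 80 kg remain.
Put 50 kg in truck 1; 30 kg remain.
Put 49 kg in truck 2; 71 kg remain.
Put 42 kg in truck 2; 29 kg remain.
Put 46 kg in truck 3; 74 kg remain.
Put 43 kg in truck 3; 31 kg remain.
Put 48 kg in truck 4; 72 kg remain.
Put 41 kg in truck 4; 31 kg remain.
Put 43 kg in truck 5; 77 kg remain.
Final trucks: [40,50] [49,42] [46,43] [48,41] [43].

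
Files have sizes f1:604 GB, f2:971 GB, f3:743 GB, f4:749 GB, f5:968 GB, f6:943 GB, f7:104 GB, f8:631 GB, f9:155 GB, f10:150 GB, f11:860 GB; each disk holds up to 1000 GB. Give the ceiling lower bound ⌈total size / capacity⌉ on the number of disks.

7

Total size = 604 + 971 + 743 + 749 + 968 + 943 + 104 + 631 + 155 + 150 + 860 = 6878 GB.
⌈6878 / 1000⌉ = 7.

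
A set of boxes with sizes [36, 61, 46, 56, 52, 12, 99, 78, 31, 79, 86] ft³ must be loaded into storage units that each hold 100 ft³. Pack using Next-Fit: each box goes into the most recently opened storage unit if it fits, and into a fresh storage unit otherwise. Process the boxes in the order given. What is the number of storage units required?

9

Put 36 ft³ in storage unit 1; 64 ft³ remain.
Put 61 ft³ in storage unit 1; 3 ft³ remain.
Put 46 ft³ in storage unit 2; 54 ft³ remain.
Put 56 ft³ in storage unit 3; 44 ft³ remain.
Put 52 ft³ in storage unit 4; 48 ft³ remain.
Put 12 ft³ in storage unit 4; 36 ft³ remain.
Put 99 ft³ in storage unit 5; 1 ft³ remain.
Put 78 ft³ in storage unit 6; 22 ft³ remain.
Put 31 ft³ in storage unit 7; 69 ft³ remain.
Put 79 ft³ in storage unit 8; 21 ft³ remain.
Put 86 ft³ in storage unit 9; 14 ft³ remain.
Final storage units: [36,61] [46] [56] [52,12] [99] [78] [31] [79] [86].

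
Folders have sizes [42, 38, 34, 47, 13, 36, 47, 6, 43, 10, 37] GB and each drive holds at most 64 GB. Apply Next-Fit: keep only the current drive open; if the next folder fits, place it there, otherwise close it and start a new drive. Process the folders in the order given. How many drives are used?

8

Put 42 GB in drive 1; 22 GB remain.
Put 38 GB in drive 2; 26 GB remain.
Put 34 GB in drive 3; 30 GB remain.
Put 47 GB in drive 4; 17 GB remain.
Put 13 GB in drive 4; 4 GB remain.
Put 36 GB in drive 5; 28 GB remain.
Put 47 GB in drive 6; 17 GB remain.
Put 6 GB in drive 6; 11 GB remain.
Put 43 GB in drive 7; 21 GB remain.
Put 10 GB in drive 7; 11 GB remain.
Put 37 GB in drive 8; 27 GB remain.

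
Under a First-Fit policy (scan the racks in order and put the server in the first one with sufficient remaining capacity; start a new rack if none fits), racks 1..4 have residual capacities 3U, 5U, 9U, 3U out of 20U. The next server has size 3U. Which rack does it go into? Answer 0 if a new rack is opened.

1

Racks with room: rack 1 (3U), rack 2 (5U), rack 3 (9U), rack 4 (3U).
The first with room is rack 1.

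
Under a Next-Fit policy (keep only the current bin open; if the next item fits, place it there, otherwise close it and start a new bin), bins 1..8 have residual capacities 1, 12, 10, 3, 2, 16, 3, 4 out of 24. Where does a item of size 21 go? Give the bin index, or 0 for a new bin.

Next-Fit only looks at bin 8, which has 4 free.
21 does not fit, so a new bin is opened.

0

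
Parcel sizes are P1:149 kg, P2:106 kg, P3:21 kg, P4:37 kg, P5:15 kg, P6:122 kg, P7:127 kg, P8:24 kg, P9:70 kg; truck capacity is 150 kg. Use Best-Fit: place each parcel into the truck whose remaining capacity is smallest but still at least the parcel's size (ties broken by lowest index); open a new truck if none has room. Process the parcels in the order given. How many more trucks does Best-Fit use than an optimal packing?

0

Best-Fit: [149] [106,21,15] [37,70] [122,24] [127] → 5 trucks.
Total size 671 kg; any packing needs at least ⌈671/150⌉ = 5 trucks.
So 5 is already optimal.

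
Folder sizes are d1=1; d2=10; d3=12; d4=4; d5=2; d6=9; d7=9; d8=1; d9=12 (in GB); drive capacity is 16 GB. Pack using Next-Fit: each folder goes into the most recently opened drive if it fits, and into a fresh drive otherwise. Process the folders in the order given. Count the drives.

Put d1 (1 GB) in drive 1; 15 GB remain.
Put d2 (10 GB) in drive 1; 5 GB remain.
Put d3 (12 GB) in drive 2; 4 GB remain.
Put d4 (4 GB) in drive 2; 0 GB remain.
Put d5 (2 GB) in drive 3; 14 GB remain.
Put d6 (9 GB) in drive 3; 5 GB remain.
Put d7 (9 GB) in drive 4; 7 GB remain.
Put d8 (1 GB) in drive 4; 6 GB remain.
Put d9 (12 GB) in drive 5; 4 GB remain.

5 drives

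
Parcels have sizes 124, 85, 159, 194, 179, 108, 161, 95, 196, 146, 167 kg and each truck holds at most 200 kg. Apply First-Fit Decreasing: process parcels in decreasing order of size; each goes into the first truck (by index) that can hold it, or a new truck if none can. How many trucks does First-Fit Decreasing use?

10

Sorted descending: 196, 194, 179, 167, 161, 159, 146, 124, 108, 95, 85.
truck 1: place 196 kg, 4 kg left
truck 2: place 194 kg, 6 kg left
truck 3: place 179 kg, 21 kg left
truck 4: place 167 kg, 33 kg left
truck 5: place 161 kg, 39 kg left
truck 6: place 159 kg, 41 kg left
truck 7: place 146 kg, 54 kg left
truck 8: place 124 kg, 76 kg left
truck 9: place 108 kg, 92 kg left
truck 10: place 95 kg, 105 kg left
truck 9: place 85 kg, 7 kg left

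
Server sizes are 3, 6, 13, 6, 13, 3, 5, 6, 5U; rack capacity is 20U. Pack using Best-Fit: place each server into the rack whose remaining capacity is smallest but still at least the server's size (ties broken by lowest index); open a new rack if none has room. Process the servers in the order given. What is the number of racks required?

rack 1: place 3U, 17U left
rack 1: place 6U, 11U left
rack 2: place 13U, 7U left
rack 2: place 6U, 1U left
rack 3: place 13U, 7U left
rack 3: place 3U, 4U left
rack 1: place 5U, 6U left
rack 1: place 6U, 0U left
rack 4: place 5U, 15U left
Final racks: [3,6,5,6] [13,6] [13,3] [5].

4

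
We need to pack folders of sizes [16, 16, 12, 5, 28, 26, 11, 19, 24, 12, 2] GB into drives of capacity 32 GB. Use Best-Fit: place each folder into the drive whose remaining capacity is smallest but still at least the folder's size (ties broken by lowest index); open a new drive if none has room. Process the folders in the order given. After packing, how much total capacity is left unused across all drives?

21

16 GB → drive 1 (remaining 16 GB)
16 GB → drive 1 (remaining 0 GB)
12 GB → drive 2 (remaining 20 GB)
5 GB → drive 2 (remaining 15 GB)
28 GB → drive 3 (remaining 4 GB)
26 GB → drive 4 (remaining 6 GB)
11 GB → drive 2 (remaining 4 GB)
19 GB → drive 5 (remaining 13 GB)
24 GB → drive 6 (remaining 8 GB)
12 GB → drive 5 (remaining 1 GB)
2 GB → drive 2 (remaining 2 GB)
6 drives × 32 GB = 192 GB; used 171 GB; unused 21 GB.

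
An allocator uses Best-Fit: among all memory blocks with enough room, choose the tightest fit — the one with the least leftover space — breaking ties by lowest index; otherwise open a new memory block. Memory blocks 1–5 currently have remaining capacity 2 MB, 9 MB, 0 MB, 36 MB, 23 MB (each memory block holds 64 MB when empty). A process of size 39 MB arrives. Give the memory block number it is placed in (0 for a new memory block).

0

No memory block has ≥ 39 MB free, so a new memory block is opened.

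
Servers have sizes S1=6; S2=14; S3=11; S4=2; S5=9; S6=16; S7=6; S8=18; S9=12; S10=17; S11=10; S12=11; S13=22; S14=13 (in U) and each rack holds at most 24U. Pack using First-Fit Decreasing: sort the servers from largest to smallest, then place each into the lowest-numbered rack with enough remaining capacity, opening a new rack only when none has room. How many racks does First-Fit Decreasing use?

8

Sorted descending: 22, 18, 17, 16, 14, 13, 12, 11, 11, 10, 9, 6, 6, 2.
Put 22U in rack 1; 2U remain.
Put 18U in rack 2; 6U remain.
Put 17U in rack 3; 7U remain.
Put 16U in rack 4; 8U remain.
Put 14U in rack 5; 10U remain.
Put 13U in rack 6; 11U remain.
Put 12U in rack 7; 12U remain.
Put 11U in rack 6; 0U remain.
Put 11U in rack 7; 1U remain.
Put 10U in rack 5; 0U remain.
Put 9U in rack 8; 15U remain.
Put 6U in rack 2; 0U remain.
Put 6U in rack 3; 1U remain.
Put 2U in rack 1; 0U remain.
Final racks: [22,2] [18,6] [17,6] [16] [14,10] [13,11] [12,11] [9].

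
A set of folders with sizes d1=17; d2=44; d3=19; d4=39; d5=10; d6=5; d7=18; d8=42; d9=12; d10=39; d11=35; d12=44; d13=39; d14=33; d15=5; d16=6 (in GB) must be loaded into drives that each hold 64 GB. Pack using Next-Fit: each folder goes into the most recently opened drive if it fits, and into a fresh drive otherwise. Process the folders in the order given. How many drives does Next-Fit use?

d1 (17 GB) → drive 1 (remaining 47 GB)
d2 (44 GB) → drive 1 (remaining 3 GB)
d3 (19 GB) → drive 2 (remaining 45 GB)
d4 (39 GB) → drive 2 (remaining 6 GB)
d5 (10 GB) → drive 3 (remaining 54 GB)
d6 (5 GB) → drive 3 (remaining 49 GB)
d7 (18 GB) → drive 3 (remaining 31 GB)
d8 (42 GB) → drive 4 (remaining 22 GB)
d9 (12 GB) → drive 4 (remaining 10 GB)
d10 (39 GB) → drive 5 (remaining 25 GB)
d11 (35 GB) → drive 6 (remaining 29 GB)
d12 (44 GB) → drive 7 (remaining 20 GB)
d13 (39 GB) → drive 8 (remaining 25 GB)
d14 (33 GB) → drive 9 (remaining 31 GB)
d15 (5 GB) → drive 9 (remaining 26 GB)
d16 (6 GB) → drive 9 (remaining 20 GB)
Final drives: [17,44] [19,39] [10,5,18] [42,12] [39] [35] [44] [39] [33,5,6].

9 drives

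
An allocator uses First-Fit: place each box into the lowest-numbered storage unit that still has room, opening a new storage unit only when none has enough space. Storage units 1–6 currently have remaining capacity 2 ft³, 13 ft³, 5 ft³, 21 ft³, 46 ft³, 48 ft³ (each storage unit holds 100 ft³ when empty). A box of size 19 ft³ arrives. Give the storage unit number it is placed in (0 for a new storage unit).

4

Storage units with room: storage unit 4 (21 ft³), storage unit 5 (46 ft³), storage unit 6 (48 ft³).
The first with room is storage unit 4.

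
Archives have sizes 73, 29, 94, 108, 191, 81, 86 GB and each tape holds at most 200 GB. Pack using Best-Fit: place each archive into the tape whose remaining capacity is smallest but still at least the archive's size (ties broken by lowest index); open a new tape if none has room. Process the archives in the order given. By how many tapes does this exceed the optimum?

Best-Fit: [73,29,94] [108,81] [191] [86] → 4 tapes.
Total size 662 GB; any packing needs at least ⌈662/200⌉ = 4 tapes.
So 4 is already optimal.

0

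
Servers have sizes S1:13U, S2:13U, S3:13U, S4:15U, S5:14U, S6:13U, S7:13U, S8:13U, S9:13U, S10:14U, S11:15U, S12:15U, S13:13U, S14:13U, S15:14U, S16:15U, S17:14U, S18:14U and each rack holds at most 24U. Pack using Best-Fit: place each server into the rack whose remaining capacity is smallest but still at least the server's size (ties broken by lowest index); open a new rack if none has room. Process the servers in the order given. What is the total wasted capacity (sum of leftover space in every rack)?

185

Put S1 (13U) in rack 1; 11U remain.
Put S2 (13U) in rack 2; 11U remain.
Put S3 (13U) in rack 3; 11U remain.
Put S4 (15U) in rack 4; 9U remain.
Put S5 (14U) in rack 5; 10U remain.
Put S6 (13U) in rack 6; 11U remain.
Put S7 (13U) in rack 7; 11U remain.
Put S8 (13U) in rack 8; 11U remain.
Put S9 (13U) in rack 9; 11U remain.
Put S10 (14U) in rack 10; 10U remain.
Put S11 (15U) in rack 11; 9U remain.
Put S12 (15U) in rack 12; 9U remain.
Put S13 (13U) in rack 13; 11U remain.
Put S14 (13U) in rack 14; 11U remain.
Put S15 (14U) in rack 15; 10U remain.
Put S16 (15U) in rack 16; 9U remain.
Put S17 (14U) in rack 17; 10U remain.
Put S18 (14U) in rack 18; 10U remain.
18 racks × 24U = 432U; used 247U; unused 185U.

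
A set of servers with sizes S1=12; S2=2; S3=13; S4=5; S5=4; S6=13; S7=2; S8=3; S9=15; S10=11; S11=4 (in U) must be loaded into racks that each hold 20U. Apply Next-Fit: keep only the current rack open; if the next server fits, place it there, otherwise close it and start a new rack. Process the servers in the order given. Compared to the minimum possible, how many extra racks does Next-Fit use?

0

Next-Fit: [12,2] [13,5] [4,13,2] [3,15] [11,4] → 5 racks.
Total size 84U; any packing needs at least ⌈84/20⌉ = 5 racks.
So 5 is already optimal.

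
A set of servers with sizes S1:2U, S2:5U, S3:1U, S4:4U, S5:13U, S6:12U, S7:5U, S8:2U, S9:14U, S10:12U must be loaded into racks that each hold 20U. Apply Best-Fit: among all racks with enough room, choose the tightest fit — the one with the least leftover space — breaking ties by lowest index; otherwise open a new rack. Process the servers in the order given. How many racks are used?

5 racks

rack 1: place S1 (2U), 18U left
rack 1: place S2 (5U), 13U left
rack 1: place S3 (1U), 12U left
rack 1: place S4 (4U), 8U left
rack 2: place S5 (13U), 7U left
rack 3: place S6 (12U), 8U left
rack 2: place S7 (5U), 2U left
rack 2: place S8 (2U), 0U left
rack 4: place S9 (14U), 6U left
rack 5: place S10 (12U), 8U left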